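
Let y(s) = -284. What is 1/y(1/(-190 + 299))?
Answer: -1/284 ≈ -0.0035211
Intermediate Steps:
1/y(1/(-190 + 299)) = 1/(-284) = -1/284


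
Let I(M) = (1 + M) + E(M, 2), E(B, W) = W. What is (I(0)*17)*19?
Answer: 969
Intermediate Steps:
I(M) = 3 + M (I(M) = (1 + M) + 2 = 3 + M)
(I(0)*17)*19 = ((3 + 0)*17)*19 = (3*17)*19 = 51*19 = 969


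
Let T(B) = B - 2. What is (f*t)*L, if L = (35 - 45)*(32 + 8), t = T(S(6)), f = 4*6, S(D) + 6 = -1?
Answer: 86400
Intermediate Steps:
S(D) = -7 (S(D) = -6 - 1 = -7)
T(B) = -2 + B
f = 24
t = -9 (t = -2 - 7 = -9)
L = -400 (L = -10*40 = -400)
(f*t)*L = (24*(-9))*(-400) = -216*(-400) = 86400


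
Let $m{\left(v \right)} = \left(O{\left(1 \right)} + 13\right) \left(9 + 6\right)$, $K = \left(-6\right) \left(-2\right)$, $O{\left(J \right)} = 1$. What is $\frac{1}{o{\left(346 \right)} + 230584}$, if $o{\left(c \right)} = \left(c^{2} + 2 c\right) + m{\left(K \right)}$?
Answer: $\frac{1}{351202} \approx 2.8474 \cdot 10^{-6}$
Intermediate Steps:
$K = 12$
$m{\left(v \right)} = 210$ ($m{\left(v \right)} = \left(1 + 13\right) \left(9 + 6\right) = 14 \cdot 15 = 210$)
$o{\left(c \right)} = 210 + c^{2} + 2 c$ ($o{\left(c \right)} = \left(c^{2} + 2 c\right) + 210 = 210 + c^{2} + 2 c$)
$\frac{1}{o{\left(346 \right)} + 230584} = \frac{1}{\left(210 + 346^{2} + 2 \cdot 346\right) + 230584} = \frac{1}{\left(210 + 119716 + 692\right) + 230584} = \frac{1}{120618 + 230584} = \frac{1}{351202}$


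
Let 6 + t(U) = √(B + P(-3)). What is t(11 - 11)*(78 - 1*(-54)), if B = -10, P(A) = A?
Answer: -792 + 132*I*√13 ≈ -792.0 + 475.93*I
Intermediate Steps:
t(U) = -6 + I*√13 (t(U) = -6 + √(-10 - 3) = -6 + √(-13) = -6 + I*√13)
t(11 - 11)*(78 - 1*(-54)) = (-6 + I*√13)*(78 - 1*(-54)) = (-6 + I*√13)*(78 + 54) = (-6 + I*√13)*132 = -792 + 132*I*√13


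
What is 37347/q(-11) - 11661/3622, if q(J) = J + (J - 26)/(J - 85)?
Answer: -12997882623/3690818 ≈ -3521.7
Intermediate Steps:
q(J) = J + (-26 + J)/(-85 + J)
37347/q(-11) - 11661/3622 = 37347/(((-26 + (-11)² - 84*(-11))/(-85 - 11))) - 11661/3622 = 37347/(((-26 + 121 + 924)/(-96))) - 11661*1/3622 = 37347/((-1/96*1019)) - 11661/3622 = 37347/(-1019/96) - 11661/3622 = 37347*(-96/1019) - 11661/3622 = -3585312/1019 - 11661/3622 = -12997882623/3690818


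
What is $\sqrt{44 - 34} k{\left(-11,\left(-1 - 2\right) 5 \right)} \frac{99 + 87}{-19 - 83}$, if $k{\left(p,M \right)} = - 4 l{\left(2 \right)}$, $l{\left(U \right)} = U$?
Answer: $\frac{248 \sqrt{10}}{17} \approx 46.132$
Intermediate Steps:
$k{\left(p,M \right)} = -8$ ($k{\left(p,M \right)} = \left(-4\right) 2 = -8$)
$\sqrt{44 - 34} k{\left(-11,\left(-1 - 2\right) 5 \right)} \frac{99 + 87}{-19 - 83} = \sqrt{44 - 34} \left(-8\right) \frac{99 + 87}{-19 - 83} = \sqrt{10} \left(-8\right) \frac{186}{-102} = - 8 \sqrt{10} \cdot 186 \left(- \frac{1}{102}\right) = - 8 \sqrt{10} \left(- \frac{31}{17}\right) = \frac{248 \sqrt{10}}{17}$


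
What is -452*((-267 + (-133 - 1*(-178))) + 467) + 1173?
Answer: -109567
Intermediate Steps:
-452*((-267 + (-133 - 1*(-178))) + 467) + 1173 = -452*((-267 + (-133 + 178)) + 467) + 1173 = -452*((-267 + 45) + 467) + 1173 = -452*(-222 + 467) + 1173 = -452*245 + 1173 = -110740 + 1173 = -109567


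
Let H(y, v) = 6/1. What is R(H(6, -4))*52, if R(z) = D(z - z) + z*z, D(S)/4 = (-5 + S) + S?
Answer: 832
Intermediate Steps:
D(S) = -20 + 8*S (D(S) = 4*((-5 + S) + S) = 4*(-5 + 2*S) = -20 + 8*S)
H(y, v) = 6 (H(y, v) = 6*1 = 6)
R(z) = -20 + z² (R(z) = (-20 + 8*(z - z)) + z*z = (-20 + 8*0) + z² = (-20 + 0) + z² = -20 + z²)
R(H(6, -4))*52 = (-20 + 6²)*52 = (-20 + 36)*52 = 16*52 = 832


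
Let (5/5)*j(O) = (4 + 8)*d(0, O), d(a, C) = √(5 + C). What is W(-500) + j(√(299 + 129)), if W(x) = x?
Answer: -500 + 12*√(5 + 2*√107) ≈ -439.18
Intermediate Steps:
j(O) = 12*√(5 + O) (j(O) = (4 + 8)*√(5 + O) = 12*√(5 + O))
W(-500) + j(√(299 + 129)) = -500 + 12*√(5 + √(299 + 129)) = -500 + 12*√(5 + √428) = -500 + 12*√(5 + 2*√107)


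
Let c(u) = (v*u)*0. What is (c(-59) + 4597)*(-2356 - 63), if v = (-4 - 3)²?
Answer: -11120143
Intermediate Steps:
v = 49 (v = (-7)² = 49)
c(u) = 0 (c(u) = (49*u)*0 = 0)
(c(-59) + 4597)*(-2356 - 63) = (0 + 4597)*(-2356 - 63) = 4597*(-2419) = -11120143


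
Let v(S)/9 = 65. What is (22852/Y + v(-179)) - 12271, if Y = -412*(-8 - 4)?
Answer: -14438183/1236 ≈ -11681.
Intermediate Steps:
Y = 4944 (Y = -412*(-12) = 4944)
v(S) = 585 (v(S) = 9*65 = 585)
(22852/Y + v(-179)) - 12271 = (22852/4944 + 585) - 12271 = (22852*(1/4944) + 585) - 12271 = (5713/1236 + 585) - 12271 = 728773/1236 - 12271 = -14438183/1236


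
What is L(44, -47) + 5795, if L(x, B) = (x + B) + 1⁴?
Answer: 5793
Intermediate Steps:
L(x, B) = 1 + B + x (L(x, B) = (B + x) + 1 = 1 + B + x)
L(44, -47) + 5795 = (1 - 47 + 44) + 5795 = -2 + 5795 = 5793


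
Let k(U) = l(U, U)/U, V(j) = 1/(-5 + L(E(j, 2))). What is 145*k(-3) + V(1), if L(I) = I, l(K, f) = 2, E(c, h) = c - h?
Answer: -581/6 ≈ -96.833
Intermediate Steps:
V(j) = 1/(-7 + j) (V(j) = 1/(-5 + (j - 1*2)) = 1/(-5 + (j - 2)) = 1/(-5 + (-2 + j)) = 1/(-7 + j))
k(U) = 2/U
145*k(-3) + V(1) = 145*(2/(-3)) + 1/(-7 + 1) = 145*(2*(-⅓)) + 1/(-6) = 145*(-⅔) - ⅙ = -290/3 - ⅙ = -581/6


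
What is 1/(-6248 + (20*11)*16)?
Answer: -1/2728 ≈ -0.00036657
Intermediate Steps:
1/(-6248 + (20*11)*16) = 1/(-6248 + 220*16) = 1/(-6248 + 3520) = 1/(-2728) = -1/2728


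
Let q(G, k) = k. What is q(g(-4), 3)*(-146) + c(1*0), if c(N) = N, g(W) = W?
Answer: -438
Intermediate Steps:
q(g(-4), 3)*(-146) + c(1*0) = 3*(-146) + 1*0 = -438 + 0 = -438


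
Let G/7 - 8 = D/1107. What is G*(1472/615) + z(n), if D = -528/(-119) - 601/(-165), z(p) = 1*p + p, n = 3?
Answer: 267653953078/1909658025 ≈ 140.16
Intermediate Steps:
z(p) = 2*p (z(p) = p + p = 2*p)
D = 158639/19635 (D = -528*(-1/119) - 601*(-1/165) = 528/119 + 601/165 = 158639/19635 ≈ 8.0794)
G = 174046199/3105135 (G = 56 + 7*((158639/19635)/1107) = 56 + 7*((158639/19635)*(1/1107)) = 56 + 7*(158639/21735945) = 56 + 158639/3105135 = 174046199/3105135 ≈ 56.051)
G*(1472/615) + z(n) = 174046199*(1472/615)/3105135 + 2*3 = 174046199*(1472*(1/615))/3105135 + 6 = (174046199/3105135)*(1472/615) + 6 = 256196004928/1909658025 + 6 = 267653953078/1909658025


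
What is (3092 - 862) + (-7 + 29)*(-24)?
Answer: 1702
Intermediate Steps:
(3092 - 862) + (-7 + 29)*(-24) = 2230 + 22*(-24) = 2230 - 528 = 1702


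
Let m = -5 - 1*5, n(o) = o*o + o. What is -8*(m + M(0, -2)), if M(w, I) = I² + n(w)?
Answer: 48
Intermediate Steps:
n(o) = o + o² (n(o) = o² + o = o + o²)
M(w, I) = I² + w*(1 + w)
m = -10 (m = -5 - 5 = -10)
-8*(m + M(0, -2)) = -8*(-10 + ((-2)² + 0*(1 + 0))) = -8*(-10 + (4 + 0*1)) = -8*(-10 + (4 + 0)) = -8*(-10 + 4) = -8*(-6) = 48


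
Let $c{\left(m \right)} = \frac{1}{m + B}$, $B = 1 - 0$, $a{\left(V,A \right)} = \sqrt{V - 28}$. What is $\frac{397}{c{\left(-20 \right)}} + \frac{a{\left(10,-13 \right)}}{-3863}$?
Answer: $-7543 - \frac{3 i \sqrt{2}}{3863} \approx -7543.0 - 0.0010983 i$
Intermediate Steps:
$a{\left(V,A \right)} = \sqrt{-28 + V}$
$B = 1$ ($B = 1 + 0 = 1$)
$c{\left(m \right)} = \frac{1}{1 + m}$ ($c{\left(m \right)} = \frac{1}{m + 1} = \frac{1}{1 + m}$)
$\frac{397}{c{\left(-20 \right)}} + \frac{a{\left(10,-13 \right)}}{-3863} = \frac{397}{\frac{1}{1 - 20}} + \frac{\sqrt{-28 + 10}}{-3863} = \frac{397}{\frac{1}{-19}} + \sqrt{-18} \left(- \frac{1}{3863}\right) = \frac{397}{- \frac{1}{19}} + 3 i \sqrt{2} \left(- \frac{1}{3863}\right) = 397 \left(-19\right) - \frac{3 i \sqrt{2}}{3863} = -7543 - \frac{3 i \sqrt{2}}{3863}$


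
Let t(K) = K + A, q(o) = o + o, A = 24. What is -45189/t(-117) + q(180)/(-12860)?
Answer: 9684951/19933 ≈ 485.88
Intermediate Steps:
q(o) = 2*o
t(K) = 24 + K (t(K) = K + 24 = 24 + K)
-45189/t(-117) + q(180)/(-12860) = -45189/(24 - 117) + (2*180)/(-12860) = -45189/(-93) + 360*(-1/12860) = -45189*(-1/93) - 18/643 = 15063/31 - 18/643 = 9684951/19933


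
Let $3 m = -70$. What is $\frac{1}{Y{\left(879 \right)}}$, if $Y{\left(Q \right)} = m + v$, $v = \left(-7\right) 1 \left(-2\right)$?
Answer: $- \frac{3}{28} \approx -0.10714$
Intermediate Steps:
$m = - \frac{70}{3}$ ($m = \frac{1}{3} \left(-70\right) = - \frac{70}{3} \approx -23.333$)
$v = 14$ ($v = \left(-7\right) \left(-2\right) = 14$)
$Y{\left(Q \right)} = - \frac{28}{3}$ ($Y{\left(Q \right)} = - \frac{70}{3} + 14 = - \frac{28}{3}$)
$\frac{1}{Y{\left(879 \right)}} = \frac{1}{- \frac{28}{3}} = - \frac{3}{28}$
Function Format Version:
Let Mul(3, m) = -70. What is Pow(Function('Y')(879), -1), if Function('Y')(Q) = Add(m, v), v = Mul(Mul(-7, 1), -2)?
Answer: Rational(-3, 28) ≈ -0.10714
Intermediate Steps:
m = Rational(-70, 3) (m = Mul(Rational(1, 3), -70) = Rational(-70, 3) ≈ -23.333)
v = 14 (v = Mul(-7, -2) = 14)
Function('Y')(Q) = Rational(-28, 3) (Function('Y')(Q) = Add(Rational(-70, 3), 14) = Rational(-28, 3))
Pow(Function('Y')(879), -1) = Pow(Rational(-28, 3), -1) = Rational(-3, 28)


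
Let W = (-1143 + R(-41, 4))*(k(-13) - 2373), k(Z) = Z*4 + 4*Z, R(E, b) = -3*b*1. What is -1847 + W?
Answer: 2859088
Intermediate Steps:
R(E, b) = -3*b
k(Z) = 8*Z (k(Z) = 4*Z + 4*Z = 8*Z)
W = 2860935 (W = (-1143 - 3*4)*(8*(-13) - 2373) = (-1143 - 12)*(-104 - 2373) = -1155*(-2477) = 2860935)
-1847 + W = -1847 + 2860935 = 2859088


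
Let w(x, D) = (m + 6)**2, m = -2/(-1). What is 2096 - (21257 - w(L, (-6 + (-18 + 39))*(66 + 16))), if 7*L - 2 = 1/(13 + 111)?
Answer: -19097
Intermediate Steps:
m = 2 (m = -2*(-1) = 2)
L = 249/868 (L = 2/7 + 1/(7*(13 + 111)) = 2/7 + (1/7)/124 = 2/7 + (1/7)*(1/124) = 2/7 + 1/868 = 249/868 ≈ 0.28687)
w(x, D) = 64 (w(x, D) = (2 + 6)**2 = 8**2 = 64)
2096 - (21257 - w(L, (-6 + (-18 + 39))*(66 + 16))) = 2096 - (21257 - 1*64) = 2096 - (21257 - 64) = 2096 - 1*21193 = 2096 - 21193 = -19097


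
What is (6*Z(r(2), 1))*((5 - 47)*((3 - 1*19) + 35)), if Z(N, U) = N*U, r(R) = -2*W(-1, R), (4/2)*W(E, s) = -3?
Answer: -14364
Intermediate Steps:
W(E, s) = -3/2 (W(E, s) = (½)*(-3) = -3/2)
r(R) = 3 (r(R) = -2*(-3/2) = 3)
(6*Z(r(2), 1))*((5 - 47)*((3 - 1*19) + 35)) = (6*(3*1))*((5 - 47)*((3 - 1*19) + 35)) = (6*3)*(-42*((3 - 19) + 35)) = 18*(-42*(-16 + 35)) = 18*(-42*19) = 18*(-798) = -14364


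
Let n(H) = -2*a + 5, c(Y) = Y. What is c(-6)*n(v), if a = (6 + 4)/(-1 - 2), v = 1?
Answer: -70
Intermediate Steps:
a = -10/3 (a = 10/(-3) = 10*(-⅓) = -10/3 ≈ -3.3333)
n(H) = 35/3 (n(H) = -2*(-10/3) + 5 = 20/3 + 5 = 35/3)
c(-6)*n(v) = -6*35/3 = -70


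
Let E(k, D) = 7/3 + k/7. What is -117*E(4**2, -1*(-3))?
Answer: -3783/7 ≈ -540.43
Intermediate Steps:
E(k, D) = 7/3 + k/7 (E(k, D) = 7*(1/3) + k*(1/7) = 7/3 + k/7)
-117*E(4**2, -1*(-3)) = -117*(7/3 + (1/7)*4**2) = -117*(7/3 + (1/7)*16) = -117*(7/3 + 16/7) = -117*97/21 = -3783/7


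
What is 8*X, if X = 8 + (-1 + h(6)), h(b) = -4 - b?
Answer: -24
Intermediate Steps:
X = -3 (X = 8 + (-1 + (-4 - 1*6)) = 8 + (-1 + (-4 - 6)) = 8 + (-1 - 10) = 8 - 11 = -3)
8*X = 8*(-3) = -24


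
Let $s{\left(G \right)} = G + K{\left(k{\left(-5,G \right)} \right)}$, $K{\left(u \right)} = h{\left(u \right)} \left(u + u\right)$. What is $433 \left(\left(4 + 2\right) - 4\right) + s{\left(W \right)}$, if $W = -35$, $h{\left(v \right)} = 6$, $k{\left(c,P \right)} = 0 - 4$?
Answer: $783$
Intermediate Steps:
$k{\left(c,P \right)} = -4$ ($k{\left(c,P \right)} = 0 - 4 = -4$)
$K{\left(u \right)} = 12 u$ ($K{\left(u \right)} = 6 \left(u + u\right) = 6 \cdot 2 u = 12 u$)
$s{\left(G \right)} = -48 + G$ ($s{\left(G \right)} = G + 12 \left(-4\right) = G - 48 = -48 + G$)
$433 \left(\left(4 + 2\right) - 4\right) + s{\left(W \right)} = 433 \left(\left(4 + 2\right) - 4\right) - 83 = 433 \left(6 - 4\right) - 83 = 433 \cdot 2 - 83 = 866 - 83 = 783$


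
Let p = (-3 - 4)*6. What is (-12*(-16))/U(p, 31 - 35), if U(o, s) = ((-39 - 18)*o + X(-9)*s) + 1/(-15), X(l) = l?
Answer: 2880/36449 ≈ 0.079015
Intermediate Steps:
p = -42 (p = -7*6 = -42)
U(o, s) = -1/15 - 57*o - 9*s (U(o, s) = ((-39 - 18)*o - 9*s) + 1/(-15) = (-57*o - 9*s) - 1/15 = -1/15 - 57*o - 9*s)
(-12*(-16))/U(p, 31 - 35) = (-12*(-16))/(-1/15 - 57*(-42) - 9*(31 - 35)) = 192/(-1/15 + 2394 - 9*(-4)) = 192/(-1/15 + 2394 + 36) = 192/(36449/15) = 192*(15/36449) = 2880/36449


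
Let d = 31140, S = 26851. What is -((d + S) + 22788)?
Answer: -80779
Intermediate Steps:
-((d + S) + 22788) = -((31140 + 26851) + 22788) = -(57991 + 22788) = -1*80779 = -80779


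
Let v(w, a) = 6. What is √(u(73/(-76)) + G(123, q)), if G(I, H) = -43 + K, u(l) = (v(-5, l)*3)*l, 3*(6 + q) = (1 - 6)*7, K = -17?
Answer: I*√111606/38 ≈ 8.7914*I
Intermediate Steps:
q = -53/3 (q = -6 + ((1 - 6)*7)/3 = -6 + (-5*7)/3 = -6 + (⅓)*(-35) = -6 - 35/3 = -53/3 ≈ -17.667)
u(l) = 18*l (u(l) = (6*3)*l = 18*l)
G(I, H) = -60 (G(I, H) = -43 - 17 = -60)
√(u(73/(-76)) + G(123, q)) = √(18*(73/(-76)) - 60) = √(18*(73*(-1/76)) - 60) = √(18*(-73/76) - 60) = √(-657/38 - 60) = √(-2937/38) = I*√111606/38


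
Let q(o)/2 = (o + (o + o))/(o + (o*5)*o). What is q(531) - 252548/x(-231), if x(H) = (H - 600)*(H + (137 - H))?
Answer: 335725285/151188816 ≈ 2.2206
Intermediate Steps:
x(H) = -82200 + 137*H (x(H) = (-600 + H)*137 = -82200 + 137*H)
q(o) = 6*o/(o + 5*o²) (q(o) = 2*((o + (o + o))/(o + (o*5)*o)) = 2*((o + 2*o)/(o + (5*o)*o)) = 2*((3*o)/(o + 5*o²)) = 2*(3*o/(o + 5*o²)) = 6*o/(o + 5*o²))
q(531) - 252548/x(-231) = 6/(1 + 5*531) - 252548/(-82200 + 137*(-231)) = 6/(1 + 2655) - 252548/(-82200 - 31647) = 6/2656 - 252548/(-113847) = 6*(1/2656) - 252548*(-1/113847) = 3/1328 + 252548/113847 = 335725285/151188816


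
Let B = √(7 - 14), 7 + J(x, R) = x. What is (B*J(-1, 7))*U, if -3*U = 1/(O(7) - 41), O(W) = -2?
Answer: -8*I*√7/129 ≈ -0.16408*I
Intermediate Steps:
J(x, R) = -7 + x
U = 1/129 (U = -1/(3*(-2 - 41)) = -⅓/(-43) = -⅓*(-1/43) = 1/129 ≈ 0.0077519)
B = I*√7 (B = √(-7) = I*√7 ≈ 2.6458*I)
(B*J(-1, 7))*U = ((I*√7)*(-7 - 1))*(1/129) = ((I*√7)*(-8))*(1/129) = -8*I*√7*(1/129) = -8*I*√7/129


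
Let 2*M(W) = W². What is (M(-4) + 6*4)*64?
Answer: 2048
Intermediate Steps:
M(W) = W²/2
(M(-4) + 6*4)*64 = ((½)*(-4)² + 6*4)*64 = ((½)*16 + 24)*64 = (8 + 24)*64 = 32*64 = 2048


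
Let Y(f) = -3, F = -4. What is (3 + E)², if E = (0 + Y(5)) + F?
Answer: 16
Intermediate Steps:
E = -7 (E = (0 - 3) - 4 = -3 - 4 = -7)
(3 + E)² = (3 - 7)² = (-4)² = 16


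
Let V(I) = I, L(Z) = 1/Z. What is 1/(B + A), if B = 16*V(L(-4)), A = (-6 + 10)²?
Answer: 1/12 ≈ 0.083333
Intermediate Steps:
A = 16 (A = 4² = 16)
B = -4 (B = 16/(-4) = 16*(-¼) = -4)
1/(B + A) = 1/(-4 + 16) = 1/12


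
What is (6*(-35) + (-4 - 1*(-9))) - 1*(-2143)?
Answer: 1938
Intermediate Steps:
(6*(-35) + (-4 - 1*(-9))) - 1*(-2143) = (-210 + (-4 + 9)) + 2143 = (-210 + 5) + 2143 = -205 + 2143 = 1938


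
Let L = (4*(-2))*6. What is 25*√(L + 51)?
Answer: 25*√3 ≈ 43.301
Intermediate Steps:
L = -48 (L = -8*6 = -48)
25*√(L + 51) = 25*√(-48 + 51) = 25*√3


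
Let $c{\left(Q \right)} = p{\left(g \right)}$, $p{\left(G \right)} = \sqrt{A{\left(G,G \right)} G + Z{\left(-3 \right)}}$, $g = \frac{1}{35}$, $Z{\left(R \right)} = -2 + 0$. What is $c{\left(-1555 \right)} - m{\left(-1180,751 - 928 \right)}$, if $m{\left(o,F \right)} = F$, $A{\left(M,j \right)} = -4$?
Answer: $177 + \frac{i \sqrt{2590}}{35} \approx 177.0 + 1.4541 i$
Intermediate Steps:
$Z{\left(R \right)} = -2$
$g = \frac{1}{35} \approx 0.028571$
$p{\left(G \right)} = \sqrt{-2 - 4 G}$ ($p{\left(G \right)} = \sqrt{- 4 G - 2} = \sqrt{-2 - 4 G}$)
$c{\left(Q \right)} = \frac{i \sqrt{2590}}{35}$ ($c{\left(Q \right)} = \sqrt{-2 - \frac{4}{35}} = \sqrt{- \frac{74}{35}} = \frac{i \sqrt{2590}}{35}$)
$c{\left(-1555 \right)} - m{\left(-1180,751 - 928 \right)} = \frac{i \sqrt{2590}}{35} - \left(751 - 928\right) = \frac{i \sqrt{2590}}{35} - -177 = \frac{i \sqrt{2590}}{35} + 177 = 177 + \frac{i \sqrt{2590}}{35}$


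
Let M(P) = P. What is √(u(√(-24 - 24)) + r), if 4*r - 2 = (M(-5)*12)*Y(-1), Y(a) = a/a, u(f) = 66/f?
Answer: √(-58 - 22*I*√3)/2 ≈ 1.1936 - 3.9906*I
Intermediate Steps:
Y(a) = 1
r = -29/2 (r = ½ + (-5*12*1)/4 = ½ + (-60*1)/4 = ½ + (¼)*(-60) = ½ - 15 = -29/2 ≈ -14.500)
√(u(√(-24 - 24)) + r) = √(66/(√(-24 - 24)) - 29/2) = √(66/(√(-48)) - 29/2) = √(66/((4*I*√3)) - 29/2) = √(66*(-I*√3/12) - 29/2) = √(-11*I*√3/2 - 29/2) = √(-29/2 - 11*I*√3/2)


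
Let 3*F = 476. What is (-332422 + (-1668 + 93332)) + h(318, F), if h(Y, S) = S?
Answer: -721798/3 ≈ -2.4060e+5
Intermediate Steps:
F = 476/3 (F = (⅓)*476 = 476/3 ≈ 158.67)
(-332422 + (-1668 + 93332)) + h(318, F) = (-332422 + (-1668 + 93332)) + 476/3 = (-332422 + 91664) + 476/3 = -240758 + 476/3 = -721798/3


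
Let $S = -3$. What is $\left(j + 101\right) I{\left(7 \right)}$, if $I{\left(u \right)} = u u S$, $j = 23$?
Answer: $-18228$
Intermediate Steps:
$I{\left(u \right)} = - 3 u^{2}$ ($I{\left(u \right)} = u u \left(-3\right) = u^{2} \left(-3\right) = - 3 u^{2}$)
$\left(j + 101\right) I{\left(7 \right)} = \left(23 + 101\right) \left(- 3 \cdot 7^{2}\right) = 124 \left(\left(-3\right) 49\right) = 124 \left(-147\right) = -18228$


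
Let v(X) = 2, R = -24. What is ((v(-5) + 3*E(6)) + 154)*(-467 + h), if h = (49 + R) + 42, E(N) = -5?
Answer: -56400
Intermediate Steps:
h = 67 (h = (49 - 24) + 42 = 25 + 42 = 67)
((v(-5) + 3*E(6)) + 154)*(-467 + h) = ((2 + 3*(-5)) + 154)*(-467 + 67) = ((2 - 15) + 154)*(-400) = (-13 + 154)*(-400) = 141*(-400) = -56400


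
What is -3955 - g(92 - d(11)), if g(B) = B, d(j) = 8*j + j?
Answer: -3948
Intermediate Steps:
d(j) = 9*j
-3955 - g(92 - d(11)) = -3955 - (92 - 9*11) = -3955 - (92 - 1*99) = -3955 - (92 - 99) = -3955 - 1*(-7) = -3955 + 7 = -3948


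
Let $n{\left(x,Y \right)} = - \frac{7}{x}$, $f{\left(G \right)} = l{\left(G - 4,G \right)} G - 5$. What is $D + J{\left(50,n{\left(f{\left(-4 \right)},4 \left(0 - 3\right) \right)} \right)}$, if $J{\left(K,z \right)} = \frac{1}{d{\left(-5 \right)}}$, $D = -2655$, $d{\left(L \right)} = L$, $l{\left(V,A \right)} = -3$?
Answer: $- \frac{13276}{5} \approx -2655.2$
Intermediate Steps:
$f{\left(G \right)} = -5 - 3 G$ ($f{\left(G \right)} = - 3 G - 5 = -5 - 3 G$)
$J{\left(K,z \right)} = - \frac{1}{5}$ ($J{\left(K,z \right)} = \frac{1}{-5} = - \frac{1}{5}$)
$D + J{\left(50,n{\left(f{\left(-4 \right)},4 \left(0 - 3\right) \right)} \right)} = -2655 - \frac{1}{5} = - \frac{13276}{5}$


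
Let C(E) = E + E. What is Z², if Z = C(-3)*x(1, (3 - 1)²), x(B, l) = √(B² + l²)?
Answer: 612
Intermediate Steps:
C(E) = 2*E
Z = -6*√17 (Z = (2*(-3))*√(1² + ((3 - 1)²)²) = -6*√(1 + (2²)²) = -6*√(1 + 4²) = -6*√(1 + 16) = -6*√17 ≈ -24.739)
Z² = (-6*√17)² = 612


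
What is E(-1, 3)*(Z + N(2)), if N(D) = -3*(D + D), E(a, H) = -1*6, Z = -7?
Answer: 114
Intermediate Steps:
E(a, H) = -6
N(D) = -6*D
E(-1, 3)*(Z + N(2)) = -6*(-7 - 6*2) = -6*(-7 - 12) = -6*(-19) = 114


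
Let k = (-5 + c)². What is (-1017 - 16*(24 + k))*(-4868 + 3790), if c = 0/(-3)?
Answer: 1941478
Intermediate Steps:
c = 0 (c = 0*(-⅓) = 0)
k = 25 (k = (-5 + 0)² = (-5)² = 25)
(-1017 - 16*(24 + k))*(-4868 + 3790) = (-1017 - 16*(24 + 25))*(-4868 + 3790) = (-1017 - 16*49)*(-1078) = (-1017 - 784)*(-1078) = -1801*(-1078) = 1941478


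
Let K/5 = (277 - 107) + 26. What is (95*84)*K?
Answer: 7820400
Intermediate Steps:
K = 980 (K = 5*((277 - 107) + 26) = 5*(170 + 26) = 5*196 = 980)
(95*84)*K = (95*84)*980 = 7980*980 = 7820400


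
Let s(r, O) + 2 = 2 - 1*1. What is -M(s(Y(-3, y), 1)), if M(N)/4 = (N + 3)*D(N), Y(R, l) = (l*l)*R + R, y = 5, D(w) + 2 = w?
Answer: 24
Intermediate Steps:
D(w) = -2 + w
Y(R, l) = R + R*l² (Y(R, l) = l²*R + R = R*l² + R = R + R*l²)
s(r, O) = -1 (s(r, O) = -2 + (2 - 1*1) = -2 + (2 - 1) = -2 + 1 = -1)
M(N) = 4*(-2 + N)*(3 + N) (M(N) = 4*((N + 3)*(-2 + N)) = 4*((3 + N)*(-2 + N)) = 4*((-2 + N)*(3 + N)) = 4*(-2 + N)*(3 + N))
-M(s(Y(-3, y), 1)) = -4*(-2 - 1)*(3 - 1) = -4*(-3)*2 = -1*(-24) = 24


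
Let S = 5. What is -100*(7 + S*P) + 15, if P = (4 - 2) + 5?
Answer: -4185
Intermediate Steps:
P = 7 (P = 2 + 5 = 7)
-100*(7 + S*P) + 15 = -100*(7 + 5*7) + 15 = -100*(7 + 35) + 15 = -100*42 + 15 = -4200 + 15 = -4185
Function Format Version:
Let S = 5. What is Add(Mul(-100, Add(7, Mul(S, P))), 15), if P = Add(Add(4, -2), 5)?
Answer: -4185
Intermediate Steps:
P = 7 (P = Add(2, 5) = 7)
Add(Mul(-100, Add(7, Mul(S, P))), 15) = Add(Mul(-100, Add(7, Mul(5, 7))), 15) = Add(Mul(-100, Add(7, 35)), 15) = Add(Mul(-100, 42), 15) = Add(-4200, 15) = -4185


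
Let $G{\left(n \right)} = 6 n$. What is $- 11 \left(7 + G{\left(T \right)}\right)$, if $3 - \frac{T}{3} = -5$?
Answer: $-1661$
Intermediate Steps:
$T = 24$ ($T = 9 - -15 = 9 + 15 = 24$)
$- 11 \left(7 + G{\left(T \right)}\right) = - 11 \left(7 + 6 \cdot 24\right) = - 11 \left(7 + 144\right) = \left(-11\right) 151 = -1661$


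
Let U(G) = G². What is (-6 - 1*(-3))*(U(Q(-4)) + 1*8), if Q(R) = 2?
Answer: -36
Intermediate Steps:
(-6 - 1*(-3))*(U(Q(-4)) + 1*8) = (-6 - 1*(-3))*(2² + 1*8) = (-6 + 3)*(4 + 8) = -3*12 = -36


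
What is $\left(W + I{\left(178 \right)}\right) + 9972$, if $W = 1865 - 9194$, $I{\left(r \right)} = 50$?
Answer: $2693$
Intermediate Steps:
$W = -7329$
$\left(W + I{\left(178 \right)}\right) + 9972 = \left(-7329 + 50\right) + 9972 = -7279 + 9972 = 2693$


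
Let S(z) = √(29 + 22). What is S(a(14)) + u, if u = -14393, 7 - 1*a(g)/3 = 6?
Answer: -14393 + √51 ≈ -14386.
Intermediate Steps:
a(g) = 3 (a(g) = 21 - 3*6 = 21 - 18 = 3)
S(z) = √51
S(a(14)) + u = √51 - 14393 = -14393 + √51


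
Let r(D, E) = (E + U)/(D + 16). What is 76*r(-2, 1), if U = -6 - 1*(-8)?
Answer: 114/7 ≈ 16.286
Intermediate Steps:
U = 2 (U = -6 + 8 = 2)
r(D, E) = (2 + E)/(16 + D) (r(D, E) = (E + 2)/(D + 16) = (2 + E)/(16 + D))
76*r(-2, 1) = 76*((2 + 1)/(16 - 2)) = 76*(3/14) = 114/7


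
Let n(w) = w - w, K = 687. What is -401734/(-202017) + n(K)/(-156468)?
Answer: 401734/202017 ≈ 1.9886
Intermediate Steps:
n(w) = 0
-401734/(-202017) + n(K)/(-156468) = -401734/(-202017) + 0/(-156468) = -401734*(-1/202017) + 0*(-1/156468) = 401734/202017 + 0 = 401734/202017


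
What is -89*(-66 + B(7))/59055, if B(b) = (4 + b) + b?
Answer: 1424/19685 ≈ 0.072339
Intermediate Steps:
B(b) = 4 + 2*b
-89*(-66 + B(7))/59055 = -89*(-66 + (4 + 2*7))/59055 = -89*(-66 + (4 + 14))*(1/59055) = -89*(-66 + 18)*(1/59055) = -89*(-48)*(1/59055) = 4272*(1/59055) = 1424/19685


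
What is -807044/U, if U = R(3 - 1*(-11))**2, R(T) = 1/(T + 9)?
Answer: -426926276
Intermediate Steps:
R(T) = 1/(9 + T)
U = 1/529 (U = (1/(9 + (3 - 1*(-11))))**2 = (1/(9 + (3 + 11)))**2 = (1/(9 + 14))**2 = (1/23)**2 = 1/529 ≈ 0.0018904)
-807044/U = -807044/1/529 = -807044*529 = -426926276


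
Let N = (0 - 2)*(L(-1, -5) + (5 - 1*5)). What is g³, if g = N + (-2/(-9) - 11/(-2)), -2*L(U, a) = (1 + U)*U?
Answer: 1092727/5832 ≈ 187.37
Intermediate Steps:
L(U, a) = -U*(1 + U)/2 (L(U, a) = -(1 + U)*U/2 = -U*(1 + U)/2)
N = 0 (N = (0 - 2)*(-½*(-1)*(1 - 1) + (5 - 1*5)) = -2*(-½*(-1)*0 + (5 - 5)) = -2*(0 + 0) = -2*0 = 0)
g = 103/18 (g = 0 + (-2/(-9) - 11/(-2)) = 0 + (-2*(-⅑) - 11*(-½)) = 0 + (2/9 + 11/2) = 0 + 103/18 = 103/18 ≈ 5.7222)
g³ = (103/18)³ = 1092727/5832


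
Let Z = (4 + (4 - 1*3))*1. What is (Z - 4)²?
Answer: 1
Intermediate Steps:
Z = 5 (Z = (4 + (4 - 3))*1 = (4 + 1)*1 = 5*1 = 5)
(Z - 4)² = (5 - 4)² = 1² = 1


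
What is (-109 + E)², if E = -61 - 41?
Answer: 44521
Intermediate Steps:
E = -102
(-109 + E)² = (-109 - 102)² = (-211)² = 44521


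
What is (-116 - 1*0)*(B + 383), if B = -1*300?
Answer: -9628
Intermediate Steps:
B = -300
(-116 - 1*0)*(B + 383) = (-116 - 1*0)*(-300 + 383) = (-116 + 0)*83 = -116*83 = -9628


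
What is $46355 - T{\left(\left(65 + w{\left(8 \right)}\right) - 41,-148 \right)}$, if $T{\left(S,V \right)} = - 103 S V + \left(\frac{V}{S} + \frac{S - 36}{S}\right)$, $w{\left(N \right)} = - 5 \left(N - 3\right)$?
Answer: $61414$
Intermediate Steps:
$w{\left(N \right)} = 15 - 5 N$ ($w{\left(N \right)} = - 5 \left(-3 + N\right) = 15 - 5 N$)
$T{\left(S,V \right)} = \frac{V}{S} + \frac{-36 + S}{S} - 103 S V$ ($T{\left(S,V \right)} = - 103 S V + \left(\frac{V}{S} + \frac{S - 36}{S}\right) = - 103 S V + \left(\frac{V}{S} + \frac{-36 + S}{S}\right) = \frac{V}{S} + \frac{-36 + S}{S} - 103 S V$)
$46355 - T{\left(\left(65 + w{\left(8 \right)}\right) - 41,-148 \right)} = 46355 - \frac{-36 - 148 - \left(\left(65 + \left(15 - 40\right)\right) - 41\right) \left(-1 + 103 \left(\left(65 + \left(15 - 40\right)\right) - 41\right) \left(-148\right)\right)}{\left(65 + \left(15 - 40\right)\right) - 41} = 46355 - \frac{-36 - 148 - \left(\left(65 - 25\right) - 41\right) \left(-1 + 103 \left(\left(65 - 25\right) - 41\right) \left(-148\right)\right)}{\left(65 - 25\right) - 41} = 46355 - \frac{-36 - 148 - \left(40 - 41\right) \left(-1 + 103 \left(40 - 41\right) \left(-148\right)\right)}{40 - 41} = 46355 - \frac{-36 - 148 - - (-1 + 103 \left(-1\right) \left(-148\right))}{-1} = 46355 - - (-36 - 148 - - (-1 + 15244)) = 46355 - - (-36 - 148 - \left(-1\right) 15243) = 46355 - - (-36 - 148 + 15243) = 46355 - \left(-1\right) 15059 = 46355 - -15059 = 46355 + 15059 = 61414$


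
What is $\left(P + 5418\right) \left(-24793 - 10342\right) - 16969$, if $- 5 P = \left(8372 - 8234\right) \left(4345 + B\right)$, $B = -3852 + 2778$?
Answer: $2981595347$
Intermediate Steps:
$B = -1074$
$P = - \frac{451398}{5}$ ($P = - \frac{\left(8372 - 8234\right) \left(4345 - 1074\right)}{5} = - \frac{138 \cdot 3271}{5} = \left(- \frac{1}{5}\right) 451398 = - \frac{451398}{5} \approx -90280.0$)
$\left(P + 5418\right) \left(-24793 - 10342\right) - 16969 = \left(- \frac{451398}{5} + 5418\right) \left(-24793 - 10342\right) - 16969 = \left(- \frac{424308}{5}\right) \left(-35135\right) - 16969 = 2981612316 - 16969 = 2981595347$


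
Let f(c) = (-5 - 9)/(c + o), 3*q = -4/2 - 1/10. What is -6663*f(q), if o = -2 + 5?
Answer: 932820/23 ≈ 40557.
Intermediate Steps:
o = 3
q = -7/10 (q = (-4/2 - 1/10)/3 = (-4*½ - 1*⅒)/3 = (-2 - ⅒)/3 = (⅓)*(-21/10) = -7/10 ≈ -0.70000)
f(c) = -14/(3 + c) (f(c) = (-5 - 9)/(c + 3) = -14/(3 + c))
-6663*f(q) = -(-93282)/(3 - 7/10) = -(-93282)/23/10 = -(-93282)*10/23 = -6663*(-140/23) = 932820/23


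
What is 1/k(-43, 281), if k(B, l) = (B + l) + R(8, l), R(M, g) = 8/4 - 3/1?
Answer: 1/237 ≈ 0.0042194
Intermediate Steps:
R(M, g) = -1 (R(M, g) = 8*(¼) - 3*1 = 2 - 3 = -1)
k(B, l) = -1 + B + l (k(B, l) = (B + l) - 1 = -1 + B + l)
1/k(-43, 281) = 1/(-1 - 43 + 281) = 1/237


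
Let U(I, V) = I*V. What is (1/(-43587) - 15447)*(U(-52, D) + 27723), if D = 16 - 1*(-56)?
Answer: -5381594101270/14529 ≈ -3.7040e+8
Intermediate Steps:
D = 72 (D = 16 + 56 = 72)
(1/(-43587) - 15447)*(U(-52, D) + 27723) = (1/(-43587) - 15447)*(-52*72 + 27723) = (-1/43587 - 15447)*(-3744 + 27723) = -673288390/43587*23979 = -5381594101270/14529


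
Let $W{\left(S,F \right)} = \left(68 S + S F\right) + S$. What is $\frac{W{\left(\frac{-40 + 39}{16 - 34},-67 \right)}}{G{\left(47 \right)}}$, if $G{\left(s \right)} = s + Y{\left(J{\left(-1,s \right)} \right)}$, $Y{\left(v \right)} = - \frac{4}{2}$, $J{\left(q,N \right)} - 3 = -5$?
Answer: $\frac{1}{405} \approx 0.0024691$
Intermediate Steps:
$J{\left(q,N \right)} = -2$ ($J{\left(q,N \right)} = 3 - 5 = -2$)
$W{\left(S,F \right)} = 69 S + F S$ ($W{\left(S,F \right)} = \left(68 S + F S\right) + S = 69 S + F S$)
$Y{\left(v \right)} = -2$ ($Y{\left(v \right)} = \left(-4\right) \frac{1}{2} = -2$)
$G{\left(s \right)} = -2 + s$ ($G{\left(s \right)} = s - 2 = -2 + s$)
$\frac{W{\left(\frac{-40 + 39}{16 - 34},-67 \right)}}{G{\left(47 \right)}} = \frac{\frac{-40 + 39}{16 - 34} \left(69 - 67\right)}{-2 + 47} = \frac{- \frac{1}{-18} \cdot 2}{45} = \left(-1\right) \left(- \frac{1}{18}\right) 2 \cdot \frac{1}{45} = \frac{1}{18} \cdot 2 \cdot \frac{1}{45} = \frac{1}{9} \cdot \frac{1}{45} = \frac{1}{405}$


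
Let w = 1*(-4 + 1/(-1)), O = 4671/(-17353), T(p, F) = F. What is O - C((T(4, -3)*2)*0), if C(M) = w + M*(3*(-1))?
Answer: 82094/17353 ≈ 4.7308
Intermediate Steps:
O = -4671/17353 (O = 4671*(-1/17353) = -4671/17353 ≈ -0.26918)
w = -5 (w = 1*(-4 - 1) = 1*(-5) = -5)
C(M) = -5 - 3*M (C(M) = -5 + M*(3*(-1)) = -5 + M*(-3) = -5 - 3*M)
O - C((T(4, -3)*2)*0) = -4671/17353 - (-5 - 3*(-3*2)*0) = -4671/17353 - (-5 - (-18)*0) = -4671/17353 - (-5 - 3*0) = -4671/17353 - (-5 + 0) = -4671/17353 - 1*(-5) = -4671/17353 + 5 = 82094/17353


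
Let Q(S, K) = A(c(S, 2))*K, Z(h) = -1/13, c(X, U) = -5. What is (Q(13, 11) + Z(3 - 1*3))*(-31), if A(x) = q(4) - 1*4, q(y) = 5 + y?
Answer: -22134/13 ≈ -1702.6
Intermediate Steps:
A(x) = 5 (A(x) = (5 + 4) - 1*4 = 9 - 4 = 5)
Z(h) = -1/13 (Z(h) = -1*1/13 = -1/13)
Q(S, K) = 5*K
(Q(13, 11) + Z(3 - 1*3))*(-31) = (5*11 - 1/13)*(-31) = (55 - 1/13)*(-31) = (714/13)*(-31) = -22134/13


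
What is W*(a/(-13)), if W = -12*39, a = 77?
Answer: 2772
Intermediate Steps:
W = -468
W*(a/(-13)) = -36036/(-13) = -36036*(-1)/13 = -468*(-77/13) = 2772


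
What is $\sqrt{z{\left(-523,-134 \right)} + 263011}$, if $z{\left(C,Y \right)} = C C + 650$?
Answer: $\sqrt{537190} \approx 732.93$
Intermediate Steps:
$z{\left(C,Y \right)} = 650 + C^{2}$ ($z{\left(C,Y \right)} = C^{2} + 650 = 650 + C^{2}$)
$\sqrt{z{\left(-523,-134 \right)} + 263011} = \sqrt{\left(650 + \left(-523\right)^{2}\right) + 263011} = \sqrt{\left(650 + 273529\right) + 263011} = \sqrt{274179 + 263011} = \sqrt{537190}$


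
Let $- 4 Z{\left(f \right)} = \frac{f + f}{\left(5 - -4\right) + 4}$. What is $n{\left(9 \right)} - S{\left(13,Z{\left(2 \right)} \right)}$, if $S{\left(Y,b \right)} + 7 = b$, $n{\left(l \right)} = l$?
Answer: $\frac{209}{13} \approx 16.077$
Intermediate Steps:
$Z{\left(f \right)} = - \frac{f}{26}$ ($Z{\left(f \right)} = - \frac{\left(f + f\right) \frac{1}{\left(5 - -4\right) + 4}}{4} = - \frac{2 f \frac{1}{\left(5 + 4\right) + 4}}{4} = - \frac{2 f \frac{1}{9 + 4}}{4} = - \frac{2 f \frac{1}{13}}{4} = - \frac{\frac{2}{13} f}{4} = - \frac{f}{26}$)
$S{\left(Y,b \right)} = -7 + b$
$n{\left(9 \right)} - S{\left(13,Z{\left(2 \right)} \right)} = 9 - \left(-7 - \frac{1}{13}\right) = 9 - - \frac{92}{13} = 9 + \frac{92}{13} = \frac{209}{13}$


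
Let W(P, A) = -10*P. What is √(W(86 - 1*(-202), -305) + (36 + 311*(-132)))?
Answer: 2*I*√10974 ≈ 209.51*I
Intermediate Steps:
√(W(86 - 1*(-202), -305) + (36 + 311*(-132))) = √(-10*(86 - 1*(-202)) + (36 + 311*(-132))) = √(-10*(86 + 202) + (36 - 41052)) = √(-10*288 - 41016) = √(-2880 - 41016) = √(-43896) = 2*I*√10974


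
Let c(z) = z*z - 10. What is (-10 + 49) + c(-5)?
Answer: 54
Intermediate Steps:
c(z) = -10 + z² (c(z) = z² - 10 = -10 + z²)
(-10 + 49) + c(-5) = (-10 + 49) + (-10 + (-5)²) = 39 + (-10 + 25) = 39 + 15 = 54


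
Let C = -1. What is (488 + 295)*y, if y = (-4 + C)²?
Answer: 19575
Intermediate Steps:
y = 25 (y = (-4 - 1)² = (-5)² = 25)
(488 + 295)*y = (488 + 295)*25 = 783*25 = 19575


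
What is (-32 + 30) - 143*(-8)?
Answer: 1142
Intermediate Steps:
(-32 + 30) - 143*(-8) = -2 + 1144 = 1142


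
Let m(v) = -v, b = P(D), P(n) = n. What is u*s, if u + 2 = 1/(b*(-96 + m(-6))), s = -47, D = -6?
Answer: 50713/540 ≈ 93.913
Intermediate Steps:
b = -6
u = -1079/540 (u = -2 + 1/(-6*(-96 - 1*(-6))) = -2 + 1/(-6*(-96 + 6)) = -2 + 1/(-6*(-90)) = -2 + 1/540 = -1079/540 ≈ -1.9981)
u*s = -1079/540*(-47) = 50713/540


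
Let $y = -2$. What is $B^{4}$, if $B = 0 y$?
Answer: $0$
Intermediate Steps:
$B = 0$ ($B = 0 \left(-2\right) = 0$)
$B^{4} = 0^{4} = 0$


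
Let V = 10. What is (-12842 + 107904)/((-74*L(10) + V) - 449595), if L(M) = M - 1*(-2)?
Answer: -95062/450473 ≈ -0.21103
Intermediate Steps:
L(M) = 2 + M (L(M) = M + 2 = 2 + M)
(-12842 + 107904)/((-74*L(10) + V) - 449595) = (-12842 + 107904)/((-74*(2 + 10) + 10) - 449595) = 95062/((-74*12 + 10) - 449595) = 95062/((-888 + 10) - 449595) = 95062/(-878 - 449595) = 95062/(-450473) = 95062*(-1/450473) = -95062/450473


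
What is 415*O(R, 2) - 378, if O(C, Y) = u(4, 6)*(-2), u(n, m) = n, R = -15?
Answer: -3698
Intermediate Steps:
O(C, Y) = -8 (O(C, Y) = 4*(-2) = -8)
415*O(R, 2) - 378 = 415*(-8) - 378 = -3320 - 378 = -3698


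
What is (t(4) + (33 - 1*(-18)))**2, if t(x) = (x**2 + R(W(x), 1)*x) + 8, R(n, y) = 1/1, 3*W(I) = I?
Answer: 6241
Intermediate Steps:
W(I) = I/3
R(n, y) = 1
t(x) = 8 + x + x**2 (t(x) = (x**2 + 1*x) + 8 = (x**2 + x) + 8 = (x + x**2) + 8 = 8 + x + x**2)
(t(4) + (33 - 1*(-18)))**2 = ((8 + 4 + 4**2) + (33 - 1*(-18)))**2 = ((8 + 4 + 16) + (33 + 18))**2 = (28 + 51)**2 = 79**2 = 6241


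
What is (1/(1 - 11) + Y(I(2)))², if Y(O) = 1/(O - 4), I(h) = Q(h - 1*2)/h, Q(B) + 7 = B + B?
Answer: 49/900 ≈ 0.054444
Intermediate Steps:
Q(B) = -7 + 2*B (Q(B) = -7 + (B + B) = -7 + 2*B)
I(h) = (-11 + 2*h)/h (I(h) = (-7 + 2*(h - 1*2))/h = (-7 + 2*(h - 2))/h = (-7 + 2*(-2 + h))/h = (-7 + (-4 + 2*h))/h = (-11 + 2*h)/h)
Y(O) = 1/(-4 + O)
(1/(1 - 11) + Y(I(2)))² = (1/(1 - 11) + 1/(-4 + (2 - 11/2)))² = (1/(-10) + 1/(-4 + (2 - 11*½)))² = (-⅒ + 1/(-4 + (2 - 11/2)))² = (-⅒ + 1/(-4 - 7/2))² = (-⅒ + 1/(-15/2))² = (-⅒ - 2/15)² = (-7/30)² = 49/900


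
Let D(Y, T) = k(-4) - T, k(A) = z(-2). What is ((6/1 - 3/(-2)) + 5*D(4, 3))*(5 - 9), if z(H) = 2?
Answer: -10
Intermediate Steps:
k(A) = 2
D(Y, T) = 2 - T
((6/1 - 3/(-2)) + 5*D(4, 3))*(5 - 9) = ((6/1 - 3/(-2)) + 5*(2 - 1*3))*(5 - 9) = ((6*1 - 3*(-½)) + 5*(2 - 3))*(-4) = ((6 + 3/2) + 5*(-1))*(-4) = (15/2 - 5)*(-4) = (5/2)*(-4) = -10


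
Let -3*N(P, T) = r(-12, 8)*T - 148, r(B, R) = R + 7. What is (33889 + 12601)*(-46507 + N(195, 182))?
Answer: -6606368470/3 ≈ -2.2021e+9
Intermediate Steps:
r(B, R) = 7 + R
N(P, T) = 148/3 - 5*T (N(P, T) = -((7 + 8)*T - 148)/3 = -(15*T - 148)/3 = -(-148 + 15*T)/3 = 148/3 - 5*T)
(33889 + 12601)*(-46507 + N(195, 182)) = (33889 + 12601)*(-46507 + (148/3 - 5*182)) = 46490*(-46507 + (148/3 - 910)) = 46490*(-46507 - 2582/3) = 46490*(-142103/3) = -6606368470/3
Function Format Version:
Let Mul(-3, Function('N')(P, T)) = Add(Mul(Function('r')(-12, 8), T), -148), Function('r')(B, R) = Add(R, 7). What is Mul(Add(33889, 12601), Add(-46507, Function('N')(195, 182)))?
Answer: Rational(-6606368470, 3) ≈ -2.2021e+9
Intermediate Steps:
Function('r')(B, R) = Add(7, R)
Function('N')(P, T) = Add(Rational(148, 3), Mul(-5, T)) (Function('N')(P, T) = Mul(Rational(-1, 3), Add(Mul(Add(7, 8), T), -148)) = Mul(Rational(-1, 3), Add(Mul(15, T), -148)) = Mul(Rational(-1, 3), Add(-148, Mul(15, T))) = Add(Rational(148, 3), Mul(-5, T)))
Mul(Add(33889, 12601), Add(-46507, Function('N')(195, 182))) = Mul(Add(33889, 12601), Add(-46507, Add(Rational(148, 3), Mul(-5, 182)))) = Mul(46490, Add(-46507, Add(Rational(148, 3), -910))) = Mul(46490, Add(-46507, Rational(-2582, 3))) = Mul(46490, Rational(-142103, 3)) = Rational(-6606368470, 3)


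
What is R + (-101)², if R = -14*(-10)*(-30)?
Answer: 6001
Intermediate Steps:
R = -4200 (R = 140*(-30) = -4200)
R + (-101)² = -4200 + (-101)² = -4200 + 10201 = 6001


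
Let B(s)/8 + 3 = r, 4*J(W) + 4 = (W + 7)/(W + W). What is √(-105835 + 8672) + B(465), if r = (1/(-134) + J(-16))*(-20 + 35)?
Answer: -146283/1072 + 11*I*√803 ≈ -136.46 + 311.71*I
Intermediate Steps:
J(W) = -1 + (7 + W)/(8*W) (J(W) = -1 + ((W + 7)/(W + W))/4 = -1 + ((7 + W)/((2*W)))/4 = -1 + ((7 + W)*(1/(2*W)))/4 = -1 + ((7 + W)/(2*W))/4 = -1 + (7 + W)/(8*W))
r = -120555/8576 (r = (1/(-134) + (7/8)*(1 - 1*(-16))/(-16))*(-20 + 35) = (-1/134 + (7/8)*(-1/16)*(1 + 16))*15 = (-1/134 + (7/8)*(-1/16)*17)*15 = (-1/134 - 119/128)*15 = -8037/8576*15 = -120555/8576 ≈ -14.057)
B(s) = -146283/1072 (B(s) = -24 + 8*(-120555/8576) = -24 - 120555/1072 = -146283/1072)
√(-105835 + 8672) + B(465) = √(-105835 + 8672) - 146283/1072 = √(-97163) - 146283/1072 = 11*I*√803 - 146283/1072 = -146283/1072 + 11*I*√803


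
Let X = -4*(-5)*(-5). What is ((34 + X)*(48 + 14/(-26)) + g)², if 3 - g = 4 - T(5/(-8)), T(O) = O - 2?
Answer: 106375779409/10816 ≈ 9.8350e+6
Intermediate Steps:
T(O) = -2 + O
X = -100 (X = 20*(-5) = -100)
g = -29/8 (g = 3 - (4 - (-2 + 5/(-8))) = 3 - (4 - (-2 + 5*(-⅛))) = 3 - (4 - (-2 - 5/8)) = 3 - (4 - 1*(-21/8)) = 3 - (4 + 21/8) = 3 - 1*53/8 = 3 - 53/8 = -29/8 ≈ -3.6250)
((34 + X)*(48 + 14/(-26)) + g)² = ((34 - 100)*(48 + 14/(-26)) - 29/8)² = (-66*(48 + 14*(-1/26)) - 29/8)² = (-66*(48 - 7/13) - 29/8)² = (-66*617/13 - 29/8)² = (-40722/13 - 29/8)² = (-326153/104)² = 106375779409/10816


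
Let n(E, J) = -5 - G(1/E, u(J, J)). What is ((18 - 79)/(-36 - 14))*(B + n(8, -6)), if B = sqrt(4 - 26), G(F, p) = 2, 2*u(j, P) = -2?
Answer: -427/50 + 61*I*sqrt(22)/50 ≈ -8.54 + 5.7223*I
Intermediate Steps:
u(j, P) = -1 (u(j, P) = (1/2)*(-2) = -1)
B = I*sqrt(22) (B = sqrt(-22) = I*sqrt(22) ≈ 4.6904*I)
n(E, J) = -7 (n(E, J) = -5 - 1*2 = -5 - 2 = -7)
((18 - 79)/(-36 - 14))*(B + n(8, -6)) = ((18 - 79)/(-36 - 14))*(I*sqrt(22) - 7) = (-61/(-50))*(-7 + I*sqrt(22)) = (-61*(-1/50))*(-7 + I*sqrt(22)) = 61*(-7 + I*sqrt(22))/50 = -427/50 + 61*I*sqrt(22)/50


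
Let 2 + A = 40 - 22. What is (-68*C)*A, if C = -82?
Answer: 89216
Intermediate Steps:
A = 16 (A = -2 + (40 - 22) = -2 + 18 = 16)
(-68*C)*A = -68*(-82)*16 = 5576*16 = 89216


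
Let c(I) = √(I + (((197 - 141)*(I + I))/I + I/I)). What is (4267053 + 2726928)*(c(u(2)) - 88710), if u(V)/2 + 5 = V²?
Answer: -620436054510 + 6993981*√111 ≈ -6.2036e+11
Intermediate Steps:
u(V) = -10 + 2*V²
c(I) = √(113 + I) (c(I) = √(I + ((56*(2*I))/I + 1)) = √(I + ((112*I)/I + 1)) = √(I + (112 + 1)) = √(I + 113) = √(113 + I))
(4267053 + 2726928)*(c(u(2)) - 88710) = (4267053 + 2726928)*(√(113 + (-10 + 2*2²)) - 88710) = 6993981*(√(113 + (-10 + 2*4)) - 88710) = 6993981*(√(113 + (-10 + 8)) - 88710) = 6993981*(√(113 - 2) - 88710) = 6993981*(√111 - 88710) = 6993981*(-88710 + √111) = -620436054510 + 6993981*√111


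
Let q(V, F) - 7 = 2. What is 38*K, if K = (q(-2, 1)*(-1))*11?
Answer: -3762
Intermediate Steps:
q(V, F) = 9 (q(V, F) = 7 + 2 = 9)
K = -99 (K = (9*(-1))*11 = -9*11 = -99)
38*K = 38*(-99) = -3762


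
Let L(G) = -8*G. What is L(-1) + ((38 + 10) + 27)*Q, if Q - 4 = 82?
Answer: 6458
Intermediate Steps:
Q = 86 (Q = 4 + 82 = 86)
L(-1) + ((38 + 10) + 27)*Q = -8*(-1) + ((38 + 10) + 27)*86 = 8 + (48 + 27)*86 = 8 + 75*86 = 8 + 6450 = 6458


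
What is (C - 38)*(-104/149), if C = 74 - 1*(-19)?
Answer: -5720/149 ≈ -38.389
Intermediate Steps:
C = 93 (C = 74 + 19 = 93)
(C - 38)*(-104/149) = (93 - 38)*(-104/149) = 55*(-104*1/149) = 55*(-104/149) = -5720/149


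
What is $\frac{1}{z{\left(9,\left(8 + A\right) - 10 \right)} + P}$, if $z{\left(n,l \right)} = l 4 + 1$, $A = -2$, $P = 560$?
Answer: $\frac{1}{545} \approx 0.0018349$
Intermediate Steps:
$z{\left(n,l \right)} = 1 + 4 l$ ($z{\left(n,l \right)} = 4 l + 1 = 1 + 4 l$)
$\frac{1}{z{\left(9,\left(8 + A\right) - 10 \right)} + P} = \frac{1}{\left(1 + 4 \left(\left(8 - 2\right) - 10\right)\right) + 560} = \frac{1}{\left(1 + 4 \left(6 - 10\right)\right) + 560} = \frac{1}{\left(1 + 4 \left(-4\right)\right) + 560} = \frac{1}{\left(1 - 16\right) + 560} = \frac{1}{-15 + 560} = \frac{1}{545}$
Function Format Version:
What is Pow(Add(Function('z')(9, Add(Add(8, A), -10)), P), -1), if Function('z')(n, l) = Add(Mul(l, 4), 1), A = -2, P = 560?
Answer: Rational(1, 545) ≈ 0.0018349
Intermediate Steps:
Function('z')(n, l) = Add(1, Mul(4, l)) (Function('z')(n, l) = Add(Mul(4, l), 1) = Add(1, Mul(4, l)))
Pow(Add(Function('z')(9, Add(Add(8, A), -10)), P), -1) = Pow(Add(Add(1, Mul(4, Add(Add(8, -2), -10))), 560), -1) = Pow(Add(Add(1, Mul(4, Add(6, -10))), 560), -1) = Pow(Add(Add(1, Mul(4, -4)), 560), -1) = Pow(Add(Add(1, -16), 560), -1) = Pow(Add(-15, 560), -1) = Pow(545, -1) = Rational(1, 545)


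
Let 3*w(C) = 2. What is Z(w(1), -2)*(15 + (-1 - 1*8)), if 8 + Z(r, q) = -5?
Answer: -78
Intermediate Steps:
w(C) = 2/3 (w(C) = (1/3)*2 = 2/3)
Z(r, q) = -13 (Z(r, q) = -8 - 5 = -13)
Z(w(1), -2)*(15 + (-1 - 1*8)) = -13*(15 + (-1 - 1*8)) = -13*(15 + (-1 - 8)) = -13*(15 - 9) = -13*6 = -78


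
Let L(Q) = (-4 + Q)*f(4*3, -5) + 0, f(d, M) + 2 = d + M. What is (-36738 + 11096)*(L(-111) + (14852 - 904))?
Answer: -342910466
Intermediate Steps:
f(d, M) = -2 + M + d (f(d, M) = -2 + (d + M) = -2 + (M + d) = -2 + M + d)
L(Q) = -20 + 5*Q (L(Q) = (-4 + Q)*(-2 - 5 + 4*3) + 0 = (-4 + Q)*(-2 - 5 + 12) + 0 = (-4 + Q)*5 + 0 = (-20 + 5*Q) + 0 = -20 + 5*Q)
(-36738 + 11096)*(L(-111) + (14852 - 904)) = (-36738 + 11096)*((-20 + 5*(-111)) + (14852 - 904)) = -25642*((-20 - 555) + 13948) = -25642*(-575 + 13948) = -25642*13373 = -342910466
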